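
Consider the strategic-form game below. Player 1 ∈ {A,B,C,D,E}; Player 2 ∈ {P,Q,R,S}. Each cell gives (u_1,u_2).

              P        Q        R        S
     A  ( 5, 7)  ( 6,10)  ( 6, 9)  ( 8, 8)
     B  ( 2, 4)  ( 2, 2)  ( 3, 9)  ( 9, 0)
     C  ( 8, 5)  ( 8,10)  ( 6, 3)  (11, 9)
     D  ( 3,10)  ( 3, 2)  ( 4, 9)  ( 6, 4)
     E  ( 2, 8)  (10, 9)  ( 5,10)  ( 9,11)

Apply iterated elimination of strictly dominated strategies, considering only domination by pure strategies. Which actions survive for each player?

Remaining: P1:{A,C,E} P2:{Q,R,S}

P1 drop B (C beats it: P:8>2 Q:8>2 R:6>3 S:11>9)
P1 drop D (A beats it: P:5>3 Q:6>3 R:6>4 S:8>6)
P2 drop P (Q beats it: A:10>7 C:10>5 E:9>8)
P1→{A,C,E} P2→{Q,R,S}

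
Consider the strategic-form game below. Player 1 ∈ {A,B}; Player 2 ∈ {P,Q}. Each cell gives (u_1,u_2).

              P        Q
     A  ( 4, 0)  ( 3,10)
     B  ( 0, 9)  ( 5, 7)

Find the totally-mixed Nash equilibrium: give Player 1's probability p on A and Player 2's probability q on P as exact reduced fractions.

P1 indiff ⇒ q·4+(1-q)·3 = q·0+(1-q)·5 ⇒ q(4) = (1-q)(2) ⇒ q = 1/3
P2 indiff ⇒ p·0+(1-p)·9 = p·10+(1-p)·7 ⇒ p(-10) = (1-p)(-2) ⇒ p = 1/6

p=1/6, q=1/3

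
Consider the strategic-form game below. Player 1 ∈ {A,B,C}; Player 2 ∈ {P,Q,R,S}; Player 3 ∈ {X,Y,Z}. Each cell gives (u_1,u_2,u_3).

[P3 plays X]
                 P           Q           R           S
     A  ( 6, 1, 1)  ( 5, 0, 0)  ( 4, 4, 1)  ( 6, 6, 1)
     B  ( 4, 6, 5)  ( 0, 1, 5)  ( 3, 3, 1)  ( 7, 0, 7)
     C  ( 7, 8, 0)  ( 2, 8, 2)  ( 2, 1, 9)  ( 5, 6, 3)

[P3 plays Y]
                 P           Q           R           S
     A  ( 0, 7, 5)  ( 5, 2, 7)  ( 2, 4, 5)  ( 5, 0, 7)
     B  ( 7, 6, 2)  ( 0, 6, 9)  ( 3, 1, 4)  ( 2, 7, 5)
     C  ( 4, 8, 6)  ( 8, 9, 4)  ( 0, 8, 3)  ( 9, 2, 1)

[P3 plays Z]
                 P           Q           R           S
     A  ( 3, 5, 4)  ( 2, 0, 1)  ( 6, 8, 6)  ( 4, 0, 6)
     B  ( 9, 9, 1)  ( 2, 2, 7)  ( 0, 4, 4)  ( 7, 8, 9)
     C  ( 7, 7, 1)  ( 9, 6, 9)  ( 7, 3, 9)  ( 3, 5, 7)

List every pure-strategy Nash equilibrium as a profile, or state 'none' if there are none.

PSNE: ∅

(A,P,X): not NE [P1→C gives 7>6; P2→S gives 6>1; P3→Y gives 5>1]
(A,P,Y): not NE [P1→B gives 7>0]
(A,P,Z): not NE [P1→B gives 9>3; P2→R gives 8>5; P3→Y gives 5>4]
(A,Q,X): not NE [P2→S gives 6>0; P3→Y gives 7>0]
(A,Q,Y): not NE [P1→C gives 8>5; P2→P gives 7>2]
(A,Q,Z): not NE [P1→C gives 9>2; P2→R gives 8>0; P3→Y gives 7>1]
(A,R,X): not NE [P2→S gives 6>4; P3→Z gives 6>1]
(A,R,Y): not NE [P1→B gives 3>2; P2→P gives 7>4; P3→Z gives 6>5]
(A,R,Z): not NE [P1→C gives 7>6]
(A,S,X): not NE [P1→B gives 7>6; P3→Y gives 7>1]
(A,S,Y): not NE [P1→C gives 9>5; P2→P gives 7>0]
(A,S,Z): not NE [P1→B gives 7>4; P2→R gives 8>0; P3→Y gives 7>6]
(B,P,X): not NE [P1→C gives 7>4]
(B,P,Y): not NE [P2→S gives 7>6; P3→X gives 5>2]
(B,P,Z): not NE [P3→X gives 5>1]
(B,Q,X): not NE [P1→A gives 5>0; P2→P gives 6>1; P3→Y gives 9>5]
(B,Q,Y): not NE [P1→C gives 8>0; P2→S gives 7>6]
(B,Q,Z): not NE [P1→C gives 9>2; P2→P gives 9>2; P3→Y gives 9>7]
(B,R,X): not NE [P1→A gives 4>3; P2→P gives 6>3; P3→Z gives 4>1]
(B,R,Y): not NE [P2→S gives 7>1]
(B,R,Z): not NE [P1→C gives 7>0; P2→P gives 9>4]
(B,S,X): not NE [P2→P gives 6>0; P3→Z gives 9>7]
(B,S,Y): not NE [P1→C gives 9>2; P3→Z gives 9>5]
(B,S,Z): not NE [P2→P gives 9>8]
(C,P,X): not NE [P3→Y gives 6>0]
(C,P,Y): not NE [P1→B gives 7>4; P2→Q gives 9>8]
(C,P,Z): not NE [P1→B gives 9>7; P3→Y gives 6>1]
(C,Q,X): not NE [P1→A gives 5>2; P3→Z gives 9>2]
(C,Q,Y): not NE [P3→Z gives 9>4]
(C,Q,Z): not NE [P2→P gives 7>6]
(C,R,X): not NE [P1→A gives 4>2; P2→Q gives 8>1]
(C,R,Y): not NE [P1→B gives 3>0; P2→Q gives 9>8; P3→Z gives 9>3]
(C,R,Z): not NE [P2→P gives 7>3]
(C,S,X): not NE [P1→B gives 7>5; P2→Q gives 8>6; P3→Z gives 7>3]
(C,S,Y): not NE [P2→Q gives 9>2; P3→Z gives 7>1]
(C,S,Z): not NE [P1→B gives 7>3; P2→P gives 7>5]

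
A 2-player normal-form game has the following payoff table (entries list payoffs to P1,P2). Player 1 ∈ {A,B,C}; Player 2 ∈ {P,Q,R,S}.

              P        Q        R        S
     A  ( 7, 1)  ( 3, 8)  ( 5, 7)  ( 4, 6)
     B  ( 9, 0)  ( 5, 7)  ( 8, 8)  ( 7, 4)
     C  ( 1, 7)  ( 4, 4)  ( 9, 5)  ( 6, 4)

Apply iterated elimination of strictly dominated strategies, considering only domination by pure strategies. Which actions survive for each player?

IESDS → P1:{B,C} P2:{P,R}

P1 drop A (B beats it: P:9>7 Q:5>3 R:8>5 S:7>4)
P2 drop Q (R beats it: B:8>7 C:5>4)
P2 drop S (R beats it: B:8>4 C:5>4)
P1→{B,C} P2→{P,R}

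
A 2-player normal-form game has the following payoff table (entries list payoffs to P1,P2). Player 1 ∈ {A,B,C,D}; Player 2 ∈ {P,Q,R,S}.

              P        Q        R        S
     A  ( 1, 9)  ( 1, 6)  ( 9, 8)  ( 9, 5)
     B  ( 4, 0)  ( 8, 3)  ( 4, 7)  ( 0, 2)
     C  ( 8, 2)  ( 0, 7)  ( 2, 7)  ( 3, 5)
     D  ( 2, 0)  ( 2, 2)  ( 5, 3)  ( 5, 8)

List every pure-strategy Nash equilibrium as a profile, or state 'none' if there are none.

(A,P): not NE [P1→C gives 8>1]
(A,Q): not NE [P1→B gives 8>1; P2→P gives 9>6]
(A,R): not NE [P2→P gives 9>8]
(A,S): not NE [P2→P gives 9>5]
(B,P): not NE [P1→C gives 8>4; P2→R gives 7>0]
(B,Q): not NE [P2→R gives 7>3]
(B,R): not NE [P1→A gives 9>4]
(B,S): not NE [P1→A gives 9>0; P2→R gives 7>2]
(C,P): not NE [P2→R gives 7>2]
(C,Q): not NE [P1→B gives 8>0]
(C,R): not NE [P1→A gives 9>2]
(C,S): not NE [P1→A gives 9>3; P2→R gives 7>5]
(D,P): not NE [P1→C gives 8>2; P2→S gives 8>0]
(D,Q): not NE [P1→B gives 8>2; P2→S gives 8>2]
(D,R): not NE [P1→A gives 9>5; P2→S gives 8>3]
(D,S): not NE [P1→A gives 9>5]

Equilibria: none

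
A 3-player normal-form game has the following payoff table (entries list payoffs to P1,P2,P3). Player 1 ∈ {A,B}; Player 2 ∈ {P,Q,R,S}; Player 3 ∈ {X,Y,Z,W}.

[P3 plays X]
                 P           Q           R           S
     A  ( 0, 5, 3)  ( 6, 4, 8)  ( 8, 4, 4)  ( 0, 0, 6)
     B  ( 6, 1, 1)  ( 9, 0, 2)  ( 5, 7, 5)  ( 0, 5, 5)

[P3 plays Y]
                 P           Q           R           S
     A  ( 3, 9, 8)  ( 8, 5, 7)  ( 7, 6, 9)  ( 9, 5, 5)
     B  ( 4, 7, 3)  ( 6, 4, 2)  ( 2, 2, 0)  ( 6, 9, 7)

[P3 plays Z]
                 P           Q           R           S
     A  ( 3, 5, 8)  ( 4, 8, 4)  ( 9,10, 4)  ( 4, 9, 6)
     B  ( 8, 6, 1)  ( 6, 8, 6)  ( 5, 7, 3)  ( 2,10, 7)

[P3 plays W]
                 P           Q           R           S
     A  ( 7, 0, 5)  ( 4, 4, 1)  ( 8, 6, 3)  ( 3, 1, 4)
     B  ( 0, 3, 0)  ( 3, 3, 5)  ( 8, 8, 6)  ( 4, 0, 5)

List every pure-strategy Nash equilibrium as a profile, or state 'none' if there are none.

PSNE = {(B,R,W)}

(A,P,X): not NE [P1→B gives 6>0; P3→Z gives 8>3]
(A,P,Y): not NE [P1→B gives 4>3]
(A,P,Z): not NE [P1→B gives 8>3; P2→R gives 10>5]
(A,P,W): not NE [P2→R gives 6>0; P3→Z gives 8>5]
(A,Q,X): not NE [P1→B gives 9>6; P2→P gives 5>4]
(A,Q,Y): not NE [P2→P gives 9>5; P3→X gives 8>7]
(A,Q,Z): not NE [P1→B gives 6>4; P2→R gives 10>8; P3→X gives 8>4]
(A,Q,W): not NE [P2→R gives 6>4; P3→X gives 8>1]
(A,R,X): not NE [P2→P gives 5>4; P3→Y gives 9>4]
(A,R,Y): not NE [P2→P gives 9>6]
(A,R,Z): not NE [P3→Y gives 9>4]
(A,R,W): not NE [P3→Y gives 9>3]
(A,S,X): not NE [P2→P gives 5>0]
(A,S,Y): not NE [P2→P gives 9>5; P3→Z gives 6>5]
(A,S,Z): not NE [P2→R gives 10>9]
(A,S,W): not NE [P1→B gives 4>3; P2→R gives 6>1; P3→Z gives 6>4]
(B,P,X): not NE [P2→R gives 7>1; P3→Y gives 3>1]
(B,P,Y): not NE [P2→S gives 9>7]
(B,P,Z): not NE [P2→S gives 10>6; P3→Y gives 3>1]
(B,P,W): not NE [P1→A gives 7>0; P2→R gives 8>3; P3→Y gives 3>0]
(B,Q,X): not NE [P2→R gives 7>0; P3→Z gives 6>2]
(B,Q,Y): not NE [P1→A gives 8>6; P2→S gives 9>4; P3→Z gives 6>2]
(B,Q,Z): not NE [P2→S gives 10>8]
(B,Q,W): not NE [P1→A gives 4>3; P2→R gives 8>3; P3→Z gives 6>5]
(B,R,X): not NE [P1→A gives 8>5; P3→W gives 6>5]
(B,R,Y): not NE [P1→A gives 7>2; P2→S gives 9>2; P3→W gives 6>0]
(B,R,Z): not NE [P1→A gives 9>5; P2→S gives 10>7; P3→W gives 6>3]
(B,R,W): NE
(B,S,X): not NE [P2→R gives 7>5; P3→Z gives 7>5]
(B,S,Y): not NE [P1→A gives 9>6]
(B,S,Z): not NE [P1→A gives 4>2]
(B,S,W): not NE [P2→R gives 8>0; P3→Z gives 7>5]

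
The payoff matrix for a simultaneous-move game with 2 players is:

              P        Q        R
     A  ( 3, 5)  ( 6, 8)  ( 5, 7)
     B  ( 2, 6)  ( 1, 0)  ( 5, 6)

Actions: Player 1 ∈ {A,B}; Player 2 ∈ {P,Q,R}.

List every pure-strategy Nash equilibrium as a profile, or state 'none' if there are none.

(A,P): not NE [P2→Q gives 8>5]
(A,Q): NE
(A,R): not NE [P2→Q gives 8>7]
(B,P): not NE [P1→A gives 3>2]
(B,Q): not NE [P1→A gives 6>1; P2→R gives 6>0]
(B,R): NE

Nash profiles: (A,Q), (B,R)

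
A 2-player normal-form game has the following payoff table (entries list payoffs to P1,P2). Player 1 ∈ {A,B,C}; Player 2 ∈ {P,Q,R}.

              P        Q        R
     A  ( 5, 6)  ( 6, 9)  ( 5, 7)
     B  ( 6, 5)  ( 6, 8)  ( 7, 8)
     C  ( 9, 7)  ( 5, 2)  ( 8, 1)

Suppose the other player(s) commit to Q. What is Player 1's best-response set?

BR_1 = {A,B}

u_1(A vs Q) = 6
u_1(B vs Q) = 6
u_1(C vs Q) = 5
max payoff 6 at {A,B}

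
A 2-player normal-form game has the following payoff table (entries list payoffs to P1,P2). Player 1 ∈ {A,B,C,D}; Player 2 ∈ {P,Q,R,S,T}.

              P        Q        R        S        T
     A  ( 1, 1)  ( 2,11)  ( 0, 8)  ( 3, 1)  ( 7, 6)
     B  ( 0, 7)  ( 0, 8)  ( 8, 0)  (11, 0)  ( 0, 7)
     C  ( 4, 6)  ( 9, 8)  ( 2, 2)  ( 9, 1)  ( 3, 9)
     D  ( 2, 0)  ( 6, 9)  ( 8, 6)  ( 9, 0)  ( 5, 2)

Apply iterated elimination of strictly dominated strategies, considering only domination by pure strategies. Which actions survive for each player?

Survivors P1:{A,C,D} P2:{Q,T}

P2 drop P (Q beats it: A:11>1 B:8>7 C:8>6 D:9>0)
P2 drop R (Q beats it: A:11>8 B:8>0 C:8>2 D:9>6)
P2 drop S (Q beats it: A:11>1 B:8>0 C:8>1 D:9>0)
P1 drop B (A beats it: Q:2>0 T:7>0)
P1→{A,C,D} P2→{Q,T}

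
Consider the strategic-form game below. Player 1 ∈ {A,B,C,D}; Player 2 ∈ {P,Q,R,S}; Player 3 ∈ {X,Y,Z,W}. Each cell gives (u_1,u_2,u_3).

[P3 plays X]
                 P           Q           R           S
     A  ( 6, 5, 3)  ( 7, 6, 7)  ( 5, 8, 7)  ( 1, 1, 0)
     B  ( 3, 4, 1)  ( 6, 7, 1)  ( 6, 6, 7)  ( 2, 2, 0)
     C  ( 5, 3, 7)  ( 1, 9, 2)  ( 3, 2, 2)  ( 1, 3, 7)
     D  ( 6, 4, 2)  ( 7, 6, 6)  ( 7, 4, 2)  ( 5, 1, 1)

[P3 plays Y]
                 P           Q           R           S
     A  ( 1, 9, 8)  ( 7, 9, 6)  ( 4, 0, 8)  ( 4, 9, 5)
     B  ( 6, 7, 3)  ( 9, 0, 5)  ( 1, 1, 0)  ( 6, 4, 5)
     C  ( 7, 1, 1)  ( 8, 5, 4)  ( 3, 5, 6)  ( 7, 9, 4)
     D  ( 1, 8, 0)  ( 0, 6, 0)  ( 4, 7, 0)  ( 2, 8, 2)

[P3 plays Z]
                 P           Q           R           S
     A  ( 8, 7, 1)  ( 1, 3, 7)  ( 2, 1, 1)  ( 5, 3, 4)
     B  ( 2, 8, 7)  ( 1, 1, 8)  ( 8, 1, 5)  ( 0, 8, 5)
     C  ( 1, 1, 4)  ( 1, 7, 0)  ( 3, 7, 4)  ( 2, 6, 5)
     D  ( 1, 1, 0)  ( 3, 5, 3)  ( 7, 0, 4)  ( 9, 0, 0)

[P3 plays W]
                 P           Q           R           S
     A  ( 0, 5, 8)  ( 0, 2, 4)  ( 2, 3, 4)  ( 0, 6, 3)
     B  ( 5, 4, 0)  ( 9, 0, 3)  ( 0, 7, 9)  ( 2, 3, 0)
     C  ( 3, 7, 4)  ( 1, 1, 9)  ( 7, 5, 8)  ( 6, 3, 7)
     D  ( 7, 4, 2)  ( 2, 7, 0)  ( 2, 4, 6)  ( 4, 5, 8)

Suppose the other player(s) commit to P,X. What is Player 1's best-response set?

u_1(A vs P,X) = 6
u_1(B vs P,X) = 3
u_1(C vs P,X) = 5
u_1(D vs P,X) = 6
max payoff 6 at {A,D}

argmax u_1 = {A,D}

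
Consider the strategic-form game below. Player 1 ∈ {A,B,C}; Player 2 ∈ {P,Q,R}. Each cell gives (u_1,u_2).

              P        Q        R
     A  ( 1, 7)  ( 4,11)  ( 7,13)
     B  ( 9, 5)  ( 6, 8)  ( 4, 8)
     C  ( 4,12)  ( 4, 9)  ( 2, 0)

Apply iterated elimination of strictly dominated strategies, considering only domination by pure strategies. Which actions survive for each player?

IESDS → P1:{A,B} P2:{Q,R}

P1 drop C (B beats it: P:9>4 Q:6>4 R:4>2)
P2 drop P (Q beats it: A:11>7 B:8>5)
P1→{A,B} P2→{Q,R}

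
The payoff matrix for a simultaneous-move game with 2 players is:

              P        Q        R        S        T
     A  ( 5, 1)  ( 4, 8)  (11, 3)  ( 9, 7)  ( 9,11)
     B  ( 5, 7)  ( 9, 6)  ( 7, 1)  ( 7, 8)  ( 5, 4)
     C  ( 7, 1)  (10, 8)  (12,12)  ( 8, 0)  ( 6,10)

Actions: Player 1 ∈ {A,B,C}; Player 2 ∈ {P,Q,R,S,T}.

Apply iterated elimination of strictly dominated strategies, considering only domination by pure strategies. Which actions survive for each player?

Survivors P1:{A,C} P2:{R,T}

P1 drop B (C beats it: P:7>5 Q:10>9 R:12>7 S:8>7 T:6>5)
P2 drop P (Q beats it: A:8>1 C:8>1)
P2 drop Q (T beats it: A:11>8 C:10>8)
P2 drop S (T beats it: A:11>7 C:10>0)
P1→{A,C} P2→{R,T}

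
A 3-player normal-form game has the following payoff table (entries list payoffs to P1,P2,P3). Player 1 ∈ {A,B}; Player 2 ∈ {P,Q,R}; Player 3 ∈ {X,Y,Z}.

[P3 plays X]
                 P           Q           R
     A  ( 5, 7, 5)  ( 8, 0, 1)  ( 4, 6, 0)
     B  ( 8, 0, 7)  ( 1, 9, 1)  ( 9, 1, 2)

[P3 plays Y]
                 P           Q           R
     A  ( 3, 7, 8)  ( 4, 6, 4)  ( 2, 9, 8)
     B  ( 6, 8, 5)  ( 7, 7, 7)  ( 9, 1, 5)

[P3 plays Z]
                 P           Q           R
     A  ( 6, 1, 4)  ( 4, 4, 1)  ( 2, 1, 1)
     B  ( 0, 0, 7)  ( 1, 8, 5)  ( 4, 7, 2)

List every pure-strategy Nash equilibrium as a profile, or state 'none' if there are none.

(A,P,X): not NE [P1→B gives 8>5; P3→Y gives 8>5]
(A,P,Y): not NE [P1→B gives 6>3; P2→R gives 9>7]
(A,P,Z): not NE [P2→Q gives 4>1; P3→Y gives 8>4]
(A,Q,X): not NE [P2→P gives 7>0; P3→Y gives 4>1]
(A,Q,Y): not NE [P1→B gives 7>4; P2→R gives 9>6]
(A,Q,Z): not NE [P3→Y gives 4>1]
(A,R,X): not NE [P1→B gives 9>4; P2→P gives 7>6; P3→Y gives 8>0]
(A,R,Y): not NE [P1→B gives 9>2]
(A,R,Z): not NE [P1→B gives 4>2; P2→Q gives 4>1; P3→Y gives 8>1]
(B,P,X): not NE [P2→Q gives 9>0]
(B,P,Y): not NE [P3→Z gives 7>5]
(B,P,Z): not NE [P1→A gives 6>0; P2→Q gives 8>0]
(B,Q,X): not NE [P1→A gives 8>1; P3→Y gives 7>1]
(B,Q,Y): not NE [P2→P gives 8>7]
(B,Q,Z): not NE [P1→A gives 4>1; P3→Y gives 7>5]
(B,R,X): not NE [P2→Q gives 9>1; P3→Y gives 5>2]
(B,R,Y): not NE [P2→P gives 8>1]
(B,R,Z): not NE [P2→Q gives 8>7; P3→Y gives 5>2]

Equilibria: none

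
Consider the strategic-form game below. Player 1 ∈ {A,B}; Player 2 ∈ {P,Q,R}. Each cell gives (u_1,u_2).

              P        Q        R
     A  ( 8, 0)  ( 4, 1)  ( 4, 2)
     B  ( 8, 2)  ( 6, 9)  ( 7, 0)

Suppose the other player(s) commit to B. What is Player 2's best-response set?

argmax u_2 = {Q}

u_2(P vs B) = 2
u_2(Q vs B) = 9
u_2(R vs B) = 0
max payoff 9 at {Q}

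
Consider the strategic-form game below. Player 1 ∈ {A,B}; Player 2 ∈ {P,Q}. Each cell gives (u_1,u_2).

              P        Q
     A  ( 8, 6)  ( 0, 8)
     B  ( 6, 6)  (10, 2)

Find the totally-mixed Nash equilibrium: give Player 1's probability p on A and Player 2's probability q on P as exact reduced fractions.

P1 indiff ⇒ q·8+(1-q)·0 = q·6+(1-q)·10 ⇒ q(2) = (1-q)(10) ⇒ q = 5/6
P2 indiff ⇒ p·6+(1-p)·6 = p·8+(1-p)·2 ⇒ p(-2) = (1-p)(-4) ⇒ p = 2/3

(p,q) = (2/3, 5/6)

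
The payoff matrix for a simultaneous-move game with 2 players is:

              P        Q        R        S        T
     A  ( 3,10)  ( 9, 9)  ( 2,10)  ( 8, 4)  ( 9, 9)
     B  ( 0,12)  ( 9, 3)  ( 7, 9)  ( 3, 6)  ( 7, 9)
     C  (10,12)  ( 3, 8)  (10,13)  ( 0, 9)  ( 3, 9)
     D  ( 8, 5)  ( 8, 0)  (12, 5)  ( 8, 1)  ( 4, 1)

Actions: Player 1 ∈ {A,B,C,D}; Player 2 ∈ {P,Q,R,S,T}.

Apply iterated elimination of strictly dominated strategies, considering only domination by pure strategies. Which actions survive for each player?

IESDS → P1:{C,D} P2:{P,R}

P2 drop Q (P beats it: A:10>9 B:12>3 C:12>8 D:5>0)
P2 drop S (P beats it: A:10>4 B:12>6 C:12>9 D:5>1)
P2 drop T (P beats it: A:10>9 B:12>9 C:12>9 D:5>1)
P1 drop A (C beats it: P:10>3 R:10>2)
P1 drop B (C beats it: P:10>0 R:10>7)
P1→{C,D} P2→{P,R}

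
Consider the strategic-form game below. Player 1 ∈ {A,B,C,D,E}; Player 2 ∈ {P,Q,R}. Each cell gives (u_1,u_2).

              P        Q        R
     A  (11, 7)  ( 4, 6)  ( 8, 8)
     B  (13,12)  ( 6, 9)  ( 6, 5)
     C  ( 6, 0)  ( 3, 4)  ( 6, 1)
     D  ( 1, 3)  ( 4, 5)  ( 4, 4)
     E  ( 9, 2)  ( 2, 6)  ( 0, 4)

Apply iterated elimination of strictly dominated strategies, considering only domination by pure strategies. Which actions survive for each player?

Survivors P1:{A,B} P2:{P,R}

P1 drop C (A beats it: P:11>6 Q:4>3 R:8>6)
P1 drop D (B beats it: P:13>1 Q:6>4 R:6>4)
P1 drop E (A beats it: P:11>9 Q:4>2 R:8>0)
P2 drop Q (P beats it: A:7>6 B:12>9)
P1→{A,B} P2→{P,R}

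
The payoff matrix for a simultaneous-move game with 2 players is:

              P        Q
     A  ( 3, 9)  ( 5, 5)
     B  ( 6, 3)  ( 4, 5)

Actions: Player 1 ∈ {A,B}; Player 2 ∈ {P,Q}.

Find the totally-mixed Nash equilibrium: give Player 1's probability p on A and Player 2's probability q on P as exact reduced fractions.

P1 mixes 1/3 on A; P2 mixes 1/4 on P

P1 indiff ⇒ q·3+(1-q)·5 = q·6+(1-q)·4 ⇒ q(-3) = (1-q)(-1) ⇒ q = 1/4
P2 indiff ⇒ p·9+(1-p)·3 = p·5+(1-p)·5 ⇒ p(4) = (1-p)(2) ⇒ p = 1/3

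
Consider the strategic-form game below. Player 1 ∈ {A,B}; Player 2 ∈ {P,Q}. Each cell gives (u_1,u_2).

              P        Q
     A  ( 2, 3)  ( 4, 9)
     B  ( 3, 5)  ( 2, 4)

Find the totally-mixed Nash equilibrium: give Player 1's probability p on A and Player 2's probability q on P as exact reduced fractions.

(p,q) = (1/7, 2/3)

P1 indiff ⇒ q·2+(1-q)·4 = q·3+(1-q)·2 ⇒ q(-1) = (1-q)(-2) ⇒ q = 2/3
P2 indiff ⇒ p·3+(1-p)·5 = p·9+(1-p)·4 ⇒ p(-6) = (1-p)(-1) ⇒ p = 1/7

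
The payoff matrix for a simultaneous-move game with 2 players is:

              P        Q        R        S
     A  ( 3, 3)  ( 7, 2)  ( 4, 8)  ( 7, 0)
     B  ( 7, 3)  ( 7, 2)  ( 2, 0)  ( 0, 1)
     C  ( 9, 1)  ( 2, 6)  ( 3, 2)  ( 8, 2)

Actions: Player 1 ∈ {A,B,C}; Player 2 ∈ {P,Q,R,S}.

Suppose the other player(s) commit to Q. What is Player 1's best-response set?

argmax u_1 = {A,B}

u_1(A vs Q) = 7
u_1(B vs Q) = 7
u_1(C vs Q) = 2
max payoff 7 at {A,B}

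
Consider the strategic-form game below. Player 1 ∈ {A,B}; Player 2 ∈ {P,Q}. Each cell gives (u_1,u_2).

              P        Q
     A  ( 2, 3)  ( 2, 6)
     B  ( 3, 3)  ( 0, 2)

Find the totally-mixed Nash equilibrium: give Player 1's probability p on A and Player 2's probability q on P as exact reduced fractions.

P1 indiff ⇒ q·2+(1-q)·2 = q·3+(1-q)·0 ⇒ q(-1) = (1-q)(-2) ⇒ q = 2/3
P2 indiff ⇒ p·3+(1-p)·3 = p·6+(1-p)·2 ⇒ p(-3) = (1-p)(-1) ⇒ p = 1/4

(p,q) = (1/4, 2/3)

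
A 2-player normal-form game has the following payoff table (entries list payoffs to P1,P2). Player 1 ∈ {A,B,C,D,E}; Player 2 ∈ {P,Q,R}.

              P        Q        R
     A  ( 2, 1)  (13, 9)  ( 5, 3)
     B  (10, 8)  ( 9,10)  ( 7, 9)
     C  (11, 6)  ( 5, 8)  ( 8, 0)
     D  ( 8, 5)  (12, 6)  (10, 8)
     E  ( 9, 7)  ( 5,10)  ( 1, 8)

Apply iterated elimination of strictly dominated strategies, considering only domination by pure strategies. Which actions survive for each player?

P1 drop E (B beats it: P:10>9 Q:9>5 R:7>1)
P2 drop P (Q beats it: A:9>1 B:10>8 C:8>6 D:6>5)
P1 drop B (D beats it: Q:12>9 R:10>7)
P1 drop C (D beats it: Q:12>5 R:10>8)
P1→{A,D} P2→{Q,R}

IESDS → P1:{A,D} P2:{Q,R}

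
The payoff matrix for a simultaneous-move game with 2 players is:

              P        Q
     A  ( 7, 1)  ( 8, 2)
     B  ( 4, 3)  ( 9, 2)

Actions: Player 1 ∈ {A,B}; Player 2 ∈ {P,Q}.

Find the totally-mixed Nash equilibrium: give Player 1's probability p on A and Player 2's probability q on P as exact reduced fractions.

p=1/2, q=1/4

P1 indiff ⇒ q·7+(1-q)·8 = q·4+(1-q)·9 ⇒ q(3) = (1-q)(1) ⇒ q = 1/4
P2 indiff ⇒ p·1+(1-p)·3 = p·2+(1-p)·2 ⇒ p(-1) = (1-p)(-1) ⇒ p = 1/2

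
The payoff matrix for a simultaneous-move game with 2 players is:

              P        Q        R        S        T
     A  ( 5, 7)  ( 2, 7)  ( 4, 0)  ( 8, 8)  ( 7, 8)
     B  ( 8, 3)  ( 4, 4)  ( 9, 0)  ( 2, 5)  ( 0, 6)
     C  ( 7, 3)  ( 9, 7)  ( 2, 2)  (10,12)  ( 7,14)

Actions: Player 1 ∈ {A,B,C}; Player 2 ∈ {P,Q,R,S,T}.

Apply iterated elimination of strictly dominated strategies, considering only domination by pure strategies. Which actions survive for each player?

P2 drop P (S beats it: A:8>7 B:5>3 C:12>3)
P2 drop Q (S beats it: A:8>7 B:5>4 C:12>7)
P2 drop R (S beats it: A:8>0 B:5>0 C:12>2)
P1 drop B (A beats it: S:8>2 T:7>0)
P1→{A,C} P2→{S,T}

IESDS → P1:{A,C} P2:{S,T}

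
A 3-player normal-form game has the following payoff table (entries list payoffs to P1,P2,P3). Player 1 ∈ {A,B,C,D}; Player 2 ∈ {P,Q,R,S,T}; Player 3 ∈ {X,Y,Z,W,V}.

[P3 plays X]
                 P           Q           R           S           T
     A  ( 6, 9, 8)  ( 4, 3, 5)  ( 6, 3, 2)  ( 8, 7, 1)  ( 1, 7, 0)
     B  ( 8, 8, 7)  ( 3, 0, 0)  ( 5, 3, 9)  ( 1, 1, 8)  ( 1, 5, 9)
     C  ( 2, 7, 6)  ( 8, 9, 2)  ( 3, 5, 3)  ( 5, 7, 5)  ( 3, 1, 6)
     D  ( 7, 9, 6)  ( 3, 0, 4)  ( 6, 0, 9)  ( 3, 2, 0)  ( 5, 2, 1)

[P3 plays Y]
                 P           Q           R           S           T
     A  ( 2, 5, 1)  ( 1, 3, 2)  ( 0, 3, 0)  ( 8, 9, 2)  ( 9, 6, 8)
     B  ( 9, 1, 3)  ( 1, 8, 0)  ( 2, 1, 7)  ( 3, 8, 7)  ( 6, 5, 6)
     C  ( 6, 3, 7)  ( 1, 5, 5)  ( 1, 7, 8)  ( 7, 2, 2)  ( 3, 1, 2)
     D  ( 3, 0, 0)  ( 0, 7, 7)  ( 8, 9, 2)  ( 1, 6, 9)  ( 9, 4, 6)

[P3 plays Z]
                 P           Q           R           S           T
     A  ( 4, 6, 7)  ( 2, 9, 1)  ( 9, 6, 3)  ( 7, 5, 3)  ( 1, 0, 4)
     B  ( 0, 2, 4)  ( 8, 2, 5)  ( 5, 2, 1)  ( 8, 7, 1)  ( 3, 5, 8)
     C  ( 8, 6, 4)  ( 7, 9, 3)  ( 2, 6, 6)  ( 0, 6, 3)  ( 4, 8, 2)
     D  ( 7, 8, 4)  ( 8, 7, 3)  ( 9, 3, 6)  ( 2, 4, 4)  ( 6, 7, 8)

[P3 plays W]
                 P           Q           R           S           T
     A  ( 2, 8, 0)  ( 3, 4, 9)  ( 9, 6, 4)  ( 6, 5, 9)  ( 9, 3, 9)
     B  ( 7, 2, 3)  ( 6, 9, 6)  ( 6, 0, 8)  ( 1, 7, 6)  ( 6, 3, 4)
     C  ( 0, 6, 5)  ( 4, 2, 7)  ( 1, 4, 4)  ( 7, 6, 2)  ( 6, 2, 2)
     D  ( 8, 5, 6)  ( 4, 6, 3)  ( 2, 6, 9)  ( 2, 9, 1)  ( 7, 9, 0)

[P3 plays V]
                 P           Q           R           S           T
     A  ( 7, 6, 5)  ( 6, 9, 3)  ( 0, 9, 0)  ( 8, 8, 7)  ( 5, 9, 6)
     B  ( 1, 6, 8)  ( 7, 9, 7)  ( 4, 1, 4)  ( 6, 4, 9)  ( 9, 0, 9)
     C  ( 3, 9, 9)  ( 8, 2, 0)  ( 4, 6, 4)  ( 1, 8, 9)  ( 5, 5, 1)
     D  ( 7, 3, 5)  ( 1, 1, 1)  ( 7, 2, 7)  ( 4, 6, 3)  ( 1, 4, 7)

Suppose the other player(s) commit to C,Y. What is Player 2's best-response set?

u_2(P vs C,Y) = 3
u_2(Q vs C,Y) = 5
u_2(R vs C,Y) = 7
u_2(S vs C,Y) = 2
u_2(T vs C,Y) = 1
max payoff 7 at {R}

BR_2 = {R}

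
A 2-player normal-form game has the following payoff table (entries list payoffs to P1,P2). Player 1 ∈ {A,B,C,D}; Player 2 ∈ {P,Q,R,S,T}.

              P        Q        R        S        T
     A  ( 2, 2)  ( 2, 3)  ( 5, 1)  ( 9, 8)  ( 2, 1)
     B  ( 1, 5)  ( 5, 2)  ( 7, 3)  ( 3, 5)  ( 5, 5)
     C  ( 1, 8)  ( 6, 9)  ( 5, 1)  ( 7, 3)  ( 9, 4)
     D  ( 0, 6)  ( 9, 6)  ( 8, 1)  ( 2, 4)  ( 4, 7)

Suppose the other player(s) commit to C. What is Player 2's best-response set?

u_2(P vs C) = 8
u_2(Q vs C) = 9
u_2(R vs C) = 1
u_2(S vs C) = 3
u_2(T vs C) = 4
max payoff 9 at {Q}

argmax u_2 = {Q}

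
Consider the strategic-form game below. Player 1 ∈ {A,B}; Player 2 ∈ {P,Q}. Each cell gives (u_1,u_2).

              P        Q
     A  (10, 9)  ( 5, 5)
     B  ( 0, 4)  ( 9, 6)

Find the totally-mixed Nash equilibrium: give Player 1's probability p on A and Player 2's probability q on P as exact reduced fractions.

P1 mixes 1/3 on A; P2 mixes 2/7 on P

P1 indiff ⇒ q·10+(1-q)·5 = q·0+(1-q)·9 ⇒ q(10) = (1-q)(4) ⇒ q = 2/7
P2 indiff ⇒ p·9+(1-p)·4 = p·5+(1-p)·6 ⇒ p(4) = (1-p)(2) ⇒ p = 1/3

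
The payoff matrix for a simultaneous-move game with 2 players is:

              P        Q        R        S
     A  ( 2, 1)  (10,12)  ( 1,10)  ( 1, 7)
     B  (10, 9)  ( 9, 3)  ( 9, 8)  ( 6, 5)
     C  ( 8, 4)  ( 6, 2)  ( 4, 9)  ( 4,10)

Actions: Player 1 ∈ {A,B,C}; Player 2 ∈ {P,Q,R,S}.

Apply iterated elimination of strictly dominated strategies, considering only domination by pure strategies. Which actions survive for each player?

IESDS → P1:{A,B} P2:{P,Q,R}

P1 drop C (B beats it: P:10>8 Q:9>6 R:9>4 S:6>4)
P2 drop S (R beats it: A:10>7 B:8>5)
P1→{A,B} P2→{P,Q,R}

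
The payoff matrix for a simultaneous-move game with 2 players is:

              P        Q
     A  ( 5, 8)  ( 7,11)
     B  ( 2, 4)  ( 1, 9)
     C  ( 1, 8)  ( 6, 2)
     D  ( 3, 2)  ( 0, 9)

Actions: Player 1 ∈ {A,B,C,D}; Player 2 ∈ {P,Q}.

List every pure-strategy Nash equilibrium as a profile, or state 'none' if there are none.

PSNE = {(A,Q)}

(A,P): not NE [P2→Q gives 11>8]
(A,Q): NE
(B,P): not NE [P1→A gives 5>2; P2→Q gives 9>4]
(B,Q): not NE [P1→A gives 7>1]
(C,P): not NE [P1→A gives 5>1]
(C,Q): not NE [P1→A gives 7>6; P2→P gives 8>2]
(D,P): not NE [P1→A gives 5>3; P2→Q gives 9>2]
(D,Q): not NE [P1→A gives 7>0]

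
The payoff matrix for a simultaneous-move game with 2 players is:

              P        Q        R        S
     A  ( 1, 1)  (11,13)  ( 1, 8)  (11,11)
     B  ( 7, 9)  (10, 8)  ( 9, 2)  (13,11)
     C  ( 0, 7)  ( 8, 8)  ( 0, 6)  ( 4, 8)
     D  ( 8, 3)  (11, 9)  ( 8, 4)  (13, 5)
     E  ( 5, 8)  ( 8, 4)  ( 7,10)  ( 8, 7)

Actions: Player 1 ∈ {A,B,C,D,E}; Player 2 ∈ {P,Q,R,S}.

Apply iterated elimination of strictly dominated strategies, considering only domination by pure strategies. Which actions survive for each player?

P1 drop C (A beats it: P:1>0 Q:11>8 R:1>0 S:11>4)
P1 drop E (B beats it: P:7>5 Q:10>8 R:9>7 S:13>8)
P2 drop P (S beats it: A:11>1 B:11>9 D:5>3)
P2 drop R (Q beats it: A:13>8 B:8>2 D:9>4)
P1→{A,B,D} P2→{Q,S}

IESDS → P1:{A,B,D} P2:{Q,S}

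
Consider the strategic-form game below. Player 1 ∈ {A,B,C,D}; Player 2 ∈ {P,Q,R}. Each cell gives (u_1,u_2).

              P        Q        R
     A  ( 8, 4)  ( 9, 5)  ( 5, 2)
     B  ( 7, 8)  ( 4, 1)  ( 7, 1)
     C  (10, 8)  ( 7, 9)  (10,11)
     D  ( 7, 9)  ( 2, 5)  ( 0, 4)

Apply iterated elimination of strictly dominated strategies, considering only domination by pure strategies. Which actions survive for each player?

P1 drop B (C beats it: P:10>7 Q:7>4 R:10>7)
P1 drop D (A beats it: P:8>7 Q:9>2 R:5>0)
P2 drop P (Q beats it: A:5>4 C:9>8)
P1→{A,C} P2→{Q,R}

Remaining: P1:{A,C} P2:{Q,R}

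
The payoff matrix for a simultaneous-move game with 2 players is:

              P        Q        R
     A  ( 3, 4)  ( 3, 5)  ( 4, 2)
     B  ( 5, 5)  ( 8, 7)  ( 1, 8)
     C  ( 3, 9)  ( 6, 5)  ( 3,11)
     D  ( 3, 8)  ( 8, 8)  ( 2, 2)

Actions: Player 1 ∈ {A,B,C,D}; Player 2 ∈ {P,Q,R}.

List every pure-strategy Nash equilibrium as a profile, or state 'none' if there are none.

Nash profiles: (D,Q)

(A,P): not NE [P1→B gives 5>3; P2→Q gives 5>4]
(A,Q): not NE [P1→D gives 8>3]
(A,R): not NE [P2→Q gives 5>2]
(B,P): not NE [P2→R gives 8>5]
(B,Q): not NE [P2→R gives 8>7]
(B,R): not NE [P1→A gives 4>1]
(C,P): not NE [P1→B gives 5>3; P2→R gives 11>9]
(C,Q): not NE [P1→D gives 8>6; P2→R gives 11>5]
(C,R): not NE [P1→A gives 4>3]
(D,P): not NE [P1→B gives 5>3]
(D,Q): NE
(D,R): not NE [P1→A gives 4>2; P2→Q gives 8>2]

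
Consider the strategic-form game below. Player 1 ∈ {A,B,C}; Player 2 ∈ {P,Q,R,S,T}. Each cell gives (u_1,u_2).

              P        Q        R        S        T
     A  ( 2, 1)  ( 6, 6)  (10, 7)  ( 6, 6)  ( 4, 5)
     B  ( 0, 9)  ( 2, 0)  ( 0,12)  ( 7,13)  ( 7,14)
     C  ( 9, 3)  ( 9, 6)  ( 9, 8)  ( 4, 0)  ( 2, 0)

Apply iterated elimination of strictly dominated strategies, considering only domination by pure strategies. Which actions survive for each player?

P2 drop P (R beats it: A:7>1 B:12>9 C:8>3)
P2 drop Q (R beats it: A:7>6 B:12>0 C:8>6)
P1 drop C (A beats it: R:10>9 S:6>4 T:4>2)
P1→{A,B} P2→{R,S,T}

IESDS → P1:{A,B} P2:{R,S,T}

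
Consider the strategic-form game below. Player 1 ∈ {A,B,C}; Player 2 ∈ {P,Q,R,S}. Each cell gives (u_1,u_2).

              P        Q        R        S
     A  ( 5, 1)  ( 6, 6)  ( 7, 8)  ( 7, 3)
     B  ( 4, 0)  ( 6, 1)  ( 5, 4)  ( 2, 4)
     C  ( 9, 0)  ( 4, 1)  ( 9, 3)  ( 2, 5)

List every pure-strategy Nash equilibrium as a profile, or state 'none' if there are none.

PSNE: ∅

(A,P): not NE [P1→C gives 9>5; P2→R gives 8>1]
(A,Q): not NE [P2→R gives 8>6]
(A,R): not NE [P1→C gives 9>7]
(A,S): not NE [P2→R gives 8>3]
(B,P): not NE [P1→C gives 9>4; P2→S gives 4>0]
(B,Q): not NE [P2→S gives 4>1]
(B,R): not NE [P1→C gives 9>5]
(B,S): not NE [P1→A gives 7>2]
(C,P): not NE [P2→S gives 5>0]
(C,Q): not NE [P1→B gives 6>4; P2→S gives 5>1]
(C,R): not NE [P2→S gives 5>3]
(C,S): not NE [P1→A gives 7>2]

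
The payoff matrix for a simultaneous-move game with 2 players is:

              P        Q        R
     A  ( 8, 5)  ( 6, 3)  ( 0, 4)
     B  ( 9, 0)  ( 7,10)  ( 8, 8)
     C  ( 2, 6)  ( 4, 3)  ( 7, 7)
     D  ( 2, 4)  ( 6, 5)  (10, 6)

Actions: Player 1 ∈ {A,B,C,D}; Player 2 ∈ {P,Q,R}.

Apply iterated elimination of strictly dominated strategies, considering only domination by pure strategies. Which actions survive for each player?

P1 drop A (B beats it: P:9>8 Q:7>6 R:8>0)
P1 drop C (B beats it: P:9>2 Q:7>4 R:8>7)
P2 drop P (Q beats it: B:10>0 D:5>4)
P1→{B,D} P2→{Q,R}

IESDS → P1:{B,D} P2:{Q,R}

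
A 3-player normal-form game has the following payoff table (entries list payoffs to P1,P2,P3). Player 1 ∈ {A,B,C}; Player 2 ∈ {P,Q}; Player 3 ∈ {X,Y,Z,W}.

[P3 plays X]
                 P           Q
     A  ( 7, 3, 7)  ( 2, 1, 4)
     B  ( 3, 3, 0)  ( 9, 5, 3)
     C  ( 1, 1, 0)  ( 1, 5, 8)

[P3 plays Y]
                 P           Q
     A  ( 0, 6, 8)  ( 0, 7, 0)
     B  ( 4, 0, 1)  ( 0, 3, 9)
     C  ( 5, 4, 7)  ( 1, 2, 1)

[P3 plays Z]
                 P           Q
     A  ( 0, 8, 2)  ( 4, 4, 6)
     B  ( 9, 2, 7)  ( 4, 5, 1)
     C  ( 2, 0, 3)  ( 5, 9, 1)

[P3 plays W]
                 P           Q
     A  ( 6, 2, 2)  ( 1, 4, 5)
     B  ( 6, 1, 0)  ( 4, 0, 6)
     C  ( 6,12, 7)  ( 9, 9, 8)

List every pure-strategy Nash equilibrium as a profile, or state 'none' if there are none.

Nash profiles: (C,P,Y), (C,P,W)

(A,P,X): not NE [P3→Y gives 8>7]
(A,P,Y): not NE [P1→C gives 5>0; P2→Q gives 7>6]
(A,P,Z): not NE [P1→B gives 9>0; P3→Y gives 8>2]
(A,P,W): not NE [P2→Q gives 4>2; P3→Y gives 8>2]
(A,Q,X): not NE [P1→B gives 9>2; P2→P gives 3>1; P3→Z gives 6>4]
(A,Q,Y): not NE [P1→C gives 1>0; P3→Z gives 6>0]
(A,Q,Z): not NE [P1→C gives 5>4; P2→P gives 8>4]
(A,Q,W): not NE [P1→C gives 9>1; P3→Z gives 6>5]
(B,P,X): not NE [P1→A gives 7>3; P2→Q gives 5>3; P3→Z gives 7>0]
(B,P,Y): not NE [P1→C gives 5>4; P2→Q gives 3>0; P3→Z gives 7>1]
(B,P,Z): not NE [P2→Q gives 5>2]
(B,P,W): not NE [P3→Z gives 7>0]
(B,Q,X): not NE [P3→Y gives 9>3]
(B,Q,Y): not NE [P1→C gives 1>0]
(B,Q,Z): not NE [P1→C gives 5>4; P3→Y gives 9>1]
(B,Q,W): not NE [P1→C gives 9>4; P2→P gives 1>0; P3→Y gives 9>6]
(C,P,X): not NE [P1→A gives 7>1; P2→Q gives 5>1; P3→W gives 7>0]
(C,P,Y): NE
(C,P,Z): not NE [P1→B gives 9>2; P2→Q gives 9>0; P3→W gives 7>3]
(C,P,W): NE
(C,Q,X): not NE [P1→B gives 9>1]
(C,Q,Y): not NE [P2→P gives 4>2; P3→W gives 8>1]
(C,Q,Z): not NE [P3→W gives 8>1]
(C,Q,W): not NE [P2→P gives 12>9]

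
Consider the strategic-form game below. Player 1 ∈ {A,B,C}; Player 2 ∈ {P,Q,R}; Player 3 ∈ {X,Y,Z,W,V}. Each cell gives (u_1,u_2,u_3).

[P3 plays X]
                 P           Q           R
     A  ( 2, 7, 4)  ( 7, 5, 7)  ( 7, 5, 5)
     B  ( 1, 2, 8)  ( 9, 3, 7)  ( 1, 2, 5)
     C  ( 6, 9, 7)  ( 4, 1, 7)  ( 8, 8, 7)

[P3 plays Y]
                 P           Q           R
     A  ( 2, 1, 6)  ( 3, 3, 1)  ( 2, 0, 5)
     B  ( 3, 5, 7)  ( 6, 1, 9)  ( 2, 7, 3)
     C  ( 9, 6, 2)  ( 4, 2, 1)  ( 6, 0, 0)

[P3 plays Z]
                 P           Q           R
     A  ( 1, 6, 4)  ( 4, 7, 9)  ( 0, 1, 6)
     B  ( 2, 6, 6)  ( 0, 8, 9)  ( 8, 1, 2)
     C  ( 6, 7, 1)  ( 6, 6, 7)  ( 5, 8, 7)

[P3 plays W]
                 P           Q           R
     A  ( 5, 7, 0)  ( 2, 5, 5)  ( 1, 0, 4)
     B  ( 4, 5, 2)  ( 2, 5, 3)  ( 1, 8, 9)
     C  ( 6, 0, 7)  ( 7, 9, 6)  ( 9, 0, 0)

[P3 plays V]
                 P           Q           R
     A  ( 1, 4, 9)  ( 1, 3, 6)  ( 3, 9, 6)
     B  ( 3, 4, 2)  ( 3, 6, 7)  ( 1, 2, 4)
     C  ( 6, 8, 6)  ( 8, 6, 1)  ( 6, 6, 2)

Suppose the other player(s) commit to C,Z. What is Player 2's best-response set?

u_2(P vs C,Z) = 7
u_2(Q vs C,Z) = 6
u_2(R vs C,Z) = 8
max payoff 8 at {R}

P2 best: {R}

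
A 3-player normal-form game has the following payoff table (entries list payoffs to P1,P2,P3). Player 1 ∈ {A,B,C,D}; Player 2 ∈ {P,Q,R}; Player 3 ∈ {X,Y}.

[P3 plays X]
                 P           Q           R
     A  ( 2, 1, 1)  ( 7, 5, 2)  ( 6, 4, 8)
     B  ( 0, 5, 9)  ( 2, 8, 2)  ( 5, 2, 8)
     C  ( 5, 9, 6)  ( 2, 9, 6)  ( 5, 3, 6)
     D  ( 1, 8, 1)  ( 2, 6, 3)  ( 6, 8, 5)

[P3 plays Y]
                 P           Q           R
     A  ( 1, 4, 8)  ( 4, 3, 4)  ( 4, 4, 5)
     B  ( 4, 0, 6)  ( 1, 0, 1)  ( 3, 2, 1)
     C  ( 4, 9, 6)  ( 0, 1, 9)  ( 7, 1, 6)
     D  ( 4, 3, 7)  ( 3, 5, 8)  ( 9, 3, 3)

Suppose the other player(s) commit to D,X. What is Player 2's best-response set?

u_2(P vs D,X) = 8
u_2(Q vs D,X) = 6
u_2(R vs D,X) = 8
max payoff 8 at {P,R}

argmax u_2 = {P,R}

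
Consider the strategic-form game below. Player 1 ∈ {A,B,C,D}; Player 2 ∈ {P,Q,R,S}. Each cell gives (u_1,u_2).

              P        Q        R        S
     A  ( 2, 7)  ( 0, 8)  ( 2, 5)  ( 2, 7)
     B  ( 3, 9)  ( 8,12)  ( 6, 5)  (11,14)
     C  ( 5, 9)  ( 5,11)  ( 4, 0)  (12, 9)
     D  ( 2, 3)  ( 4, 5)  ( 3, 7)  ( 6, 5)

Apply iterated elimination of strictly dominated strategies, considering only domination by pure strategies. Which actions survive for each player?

P1 drop A (B beats it: P:3>2 Q:8>0 R:6>2 S:11>2)
P1 drop D (B beats it: P:3>2 Q:8>4 R:6>3 S:11>6)
P2 drop P (Q beats it: B:12>9 C:11>9)
P2 drop R (Q beats it: B:12>5 C:11>0)
P1→{B,C} P2→{Q,S}

Survivors P1:{B,C} P2:{Q,S}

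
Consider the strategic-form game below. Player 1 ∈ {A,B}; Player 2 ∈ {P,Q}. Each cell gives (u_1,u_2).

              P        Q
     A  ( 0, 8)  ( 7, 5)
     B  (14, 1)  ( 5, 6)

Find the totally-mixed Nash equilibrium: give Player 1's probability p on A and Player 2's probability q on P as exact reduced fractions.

p=5/8, q=1/8

P1 indiff ⇒ q·0+(1-q)·7 = q·14+(1-q)·5 ⇒ q(-14) = (1-q)(-2) ⇒ q = 1/8
P2 indiff ⇒ p·8+(1-p)·1 = p·5+(1-p)·6 ⇒ p(3) = (1-p)(5) ⇒ p = 5/8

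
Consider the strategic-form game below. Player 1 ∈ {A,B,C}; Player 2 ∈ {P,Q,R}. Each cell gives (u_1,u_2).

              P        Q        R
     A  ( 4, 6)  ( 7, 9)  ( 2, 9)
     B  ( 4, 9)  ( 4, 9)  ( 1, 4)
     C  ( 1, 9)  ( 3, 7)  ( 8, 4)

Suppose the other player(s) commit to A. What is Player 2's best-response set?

BR_2 = {Q,R}

u_2(P vs A) = 6
u_2(Q vs A) = 9
u_2(R vs A) = 9
max payoff 9 at {Q,R}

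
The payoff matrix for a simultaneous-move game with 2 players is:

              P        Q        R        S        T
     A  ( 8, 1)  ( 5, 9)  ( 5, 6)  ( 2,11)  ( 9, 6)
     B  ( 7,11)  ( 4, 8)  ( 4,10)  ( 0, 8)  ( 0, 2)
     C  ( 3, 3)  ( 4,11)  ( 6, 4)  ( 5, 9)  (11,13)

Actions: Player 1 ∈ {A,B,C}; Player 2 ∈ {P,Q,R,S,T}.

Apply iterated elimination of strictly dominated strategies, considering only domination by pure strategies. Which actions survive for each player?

P1 drop B (A beats it: P:8>7 Q:5>4 R:5>4 S:2>0 T:9>0)
P2 drop P (Q beats it: A:9>1 C:11>3)
P2 drop R (Q beats it: A:9>6 C:11>4)
P1→{A,C} P2→{Q,S,T}

Remaining: P1:{A,C} P2:{Q,S,T}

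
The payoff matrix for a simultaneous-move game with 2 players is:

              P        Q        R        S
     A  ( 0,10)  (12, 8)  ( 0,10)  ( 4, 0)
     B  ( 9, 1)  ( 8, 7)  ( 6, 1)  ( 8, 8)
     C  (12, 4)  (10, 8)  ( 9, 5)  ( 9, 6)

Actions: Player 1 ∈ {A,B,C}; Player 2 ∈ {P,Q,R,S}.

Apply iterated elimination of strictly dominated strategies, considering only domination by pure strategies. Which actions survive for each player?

Survivors P1:{A,C} P2:{P,Q,R}

P1 drop B (C beats it: P:12>9 Q:10>8 R:9>6 S:9>8)
P2 drop S (Q beats it: A:8>0 C:8>6)
P1→{A,C} P2→{P,Q,R}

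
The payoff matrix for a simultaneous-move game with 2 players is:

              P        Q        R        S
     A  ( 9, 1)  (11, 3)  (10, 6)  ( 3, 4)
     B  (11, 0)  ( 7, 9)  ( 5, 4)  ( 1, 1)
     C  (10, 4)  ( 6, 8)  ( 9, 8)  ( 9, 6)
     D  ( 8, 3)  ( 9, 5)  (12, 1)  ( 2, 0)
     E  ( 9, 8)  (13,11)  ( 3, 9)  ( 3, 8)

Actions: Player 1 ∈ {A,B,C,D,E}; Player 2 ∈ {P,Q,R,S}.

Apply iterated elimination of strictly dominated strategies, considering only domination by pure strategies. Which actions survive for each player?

Remaining: P1:{A,D,E} P2:{Q,R}

P2 drop P (Q beats it: A:3>1 B:9>0 C:8>4 D:5>3 E:11>8)
P1 drop B (A beats it: Q:11>7 R:10>5 S:3>1)
P2 drop S (R beats it: A:6>4 C:8>6 D:1>0 E:9>8)
P1 drop C (A beats it: Q:11>6 R:10>9)
P1→{A,D,E} P2→{Q,R}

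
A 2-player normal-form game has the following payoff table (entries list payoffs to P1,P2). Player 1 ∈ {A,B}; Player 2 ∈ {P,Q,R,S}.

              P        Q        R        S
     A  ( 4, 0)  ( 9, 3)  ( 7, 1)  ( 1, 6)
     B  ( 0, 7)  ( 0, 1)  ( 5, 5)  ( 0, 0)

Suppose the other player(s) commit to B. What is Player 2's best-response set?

u_2(P vs B) = 7
u_2(Q vs B) = 1
u_2(R vs B) = 5
u_2(S vs B) = 0
max payoff 7 at {P}

argmax u_2 = {P}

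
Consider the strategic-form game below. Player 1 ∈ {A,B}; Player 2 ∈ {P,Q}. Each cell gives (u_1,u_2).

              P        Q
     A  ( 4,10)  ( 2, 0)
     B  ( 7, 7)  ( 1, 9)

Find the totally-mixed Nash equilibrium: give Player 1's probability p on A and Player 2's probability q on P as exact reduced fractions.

P1 indiff ⇒ q·4+(1-q)·2 = q·7+(1-q)·1 ⇒ q(-3) = (1-q)(-1) ⇒ q = 1/4
P2 indiff ⇒ p·10+(1-p)·7 = p·0+(1-p)·9 ⇒ p(10) = (1-p)(2) ⇒ p = 1/6

(p,q) = (1/6, 1/4)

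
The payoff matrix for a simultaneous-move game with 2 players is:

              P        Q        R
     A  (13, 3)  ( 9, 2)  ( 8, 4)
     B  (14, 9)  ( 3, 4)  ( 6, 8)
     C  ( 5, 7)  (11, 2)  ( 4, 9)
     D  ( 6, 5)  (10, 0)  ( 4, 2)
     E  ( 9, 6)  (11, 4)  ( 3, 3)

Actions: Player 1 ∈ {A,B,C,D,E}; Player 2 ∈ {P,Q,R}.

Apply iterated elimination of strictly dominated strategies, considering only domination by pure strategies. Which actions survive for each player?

IESDS → P1:{A,B} P2:{P,R}

P2 drop Q (P beats it: A:3>2 B:9>4 C:7>2 D:5>0 E:6>4)
P1 drop C (A beats it: P:13>5 R:8>4)
P1 drop D (A beats it: P:13>6 R:8>4)
P1 drop E (A beats it: P:13>9 R:8>3)
P1→{A,B} P2→{P,R}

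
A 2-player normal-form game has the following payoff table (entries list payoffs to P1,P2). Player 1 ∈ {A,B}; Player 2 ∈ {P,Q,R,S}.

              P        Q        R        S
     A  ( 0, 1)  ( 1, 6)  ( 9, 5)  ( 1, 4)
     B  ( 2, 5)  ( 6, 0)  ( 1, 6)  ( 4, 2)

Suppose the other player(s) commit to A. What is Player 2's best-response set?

P2 best: {Q}

u_2(P vs A) = 1
u_2(Q vs A) = 6
u_2(R vs A) = 5
u_2(S vs A) = 4
max payoff 6 at {Q}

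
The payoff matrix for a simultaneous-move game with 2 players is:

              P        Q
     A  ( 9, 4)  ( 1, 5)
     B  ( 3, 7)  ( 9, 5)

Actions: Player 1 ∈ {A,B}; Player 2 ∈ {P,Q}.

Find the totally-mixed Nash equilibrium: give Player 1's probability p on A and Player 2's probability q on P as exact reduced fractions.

P1 indiff ⇒ q·9+(1-q)·1 = q·3+(1-q)·9 ⇒ q(6) = (1-q)(8) ⇒ q = 4/7
P2 indiff ⇒ p·4+(1-p)·7 = p·5+(1-p)·5 ⇒ p(-1) = (1-p)(-2) ⇒ p = 2/3

P1 mixes 2/3 on A; P2 mixes 4/7 on P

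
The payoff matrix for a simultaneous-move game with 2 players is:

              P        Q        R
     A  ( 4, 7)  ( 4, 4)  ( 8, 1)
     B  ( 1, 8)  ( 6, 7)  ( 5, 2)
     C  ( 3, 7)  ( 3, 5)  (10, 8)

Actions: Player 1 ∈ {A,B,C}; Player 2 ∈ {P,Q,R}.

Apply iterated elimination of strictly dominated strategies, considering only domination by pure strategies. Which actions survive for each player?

Remaining: P1:{A,C} P2:{P,R}

P2 drop Q (P beats it: A:7>4 B:8>7 C:7>5)
P1 drop B (A beats it: P:4>1 R:8>5)
P1→{A,C} P2→{P,R}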